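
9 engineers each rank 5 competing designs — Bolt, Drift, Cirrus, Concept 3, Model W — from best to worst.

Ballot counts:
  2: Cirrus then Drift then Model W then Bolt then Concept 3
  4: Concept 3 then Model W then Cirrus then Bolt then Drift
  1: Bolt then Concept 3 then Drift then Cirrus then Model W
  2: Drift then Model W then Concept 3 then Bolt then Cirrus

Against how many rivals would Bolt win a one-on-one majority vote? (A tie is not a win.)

1

Bolt against each rival (9 engineers):
Bolt vs Drift: 5 to 4, Bolt.
Bolt–Cirrus: Cirrus 6–3.
Bolt vs Concept 3: Bolt is ranked higher on 2+1 = 3 ballots, Concept 3 on 6. Concept 3 wins 6–3.
Bolt vs Model W: 1 to 8, Model W.
Bolt beats Drift; loses to Cirrus, Concept 3, Model W — 1 pairwise win.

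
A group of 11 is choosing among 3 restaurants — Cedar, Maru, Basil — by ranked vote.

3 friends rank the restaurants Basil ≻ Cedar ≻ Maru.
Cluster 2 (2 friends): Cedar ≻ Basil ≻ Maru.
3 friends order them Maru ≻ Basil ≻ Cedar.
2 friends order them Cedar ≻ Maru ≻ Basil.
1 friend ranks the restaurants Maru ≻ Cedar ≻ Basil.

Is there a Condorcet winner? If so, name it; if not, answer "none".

Head-to-head results (11 friends):
Cedar vs Maru: Cedar is ranked higher on 3+2+2 = 7 ballots, Maru on 4. Cedar wins 7–4.
Cedar vs Basil: 5 to 6, Basil.
Maru vs Basil: 6 to 5, Maru.
No restaurant is unbeaten: Cedar loses to Basil; Maru loses to Cedar; Basil loses to Maru. In particular Cedar > Maru > Basil > Cedar is a majority cycle — no Condorcet winner exists.

none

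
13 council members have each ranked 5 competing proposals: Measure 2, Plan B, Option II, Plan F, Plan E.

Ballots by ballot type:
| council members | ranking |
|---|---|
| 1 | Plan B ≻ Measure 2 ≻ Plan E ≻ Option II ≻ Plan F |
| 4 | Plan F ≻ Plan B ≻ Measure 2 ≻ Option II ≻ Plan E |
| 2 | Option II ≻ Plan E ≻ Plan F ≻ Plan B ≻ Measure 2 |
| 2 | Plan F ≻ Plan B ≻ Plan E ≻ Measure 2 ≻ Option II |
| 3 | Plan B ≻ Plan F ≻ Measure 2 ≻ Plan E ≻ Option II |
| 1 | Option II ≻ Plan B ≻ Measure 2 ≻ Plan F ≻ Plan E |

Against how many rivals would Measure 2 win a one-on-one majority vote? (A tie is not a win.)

2

Measure 2 against each rival (13 council members):
Measure 2 vs Plan B: 0 for Measure 2, 13 for Plan B — Plan B by 13–0.
Measure 2 vs Option II: Measure 2 wins 10–3.
Measure 2–Plan F: Plan F 11–2.
Measure 2 vs Plan E: Measure 2 preferred on 1+4+3+1 = 9 ballots; Measure 2 wins 9–4.
Measure 2 beats Option II, Plan E; loses to Plan B, Plan F — 2 pairwise wins.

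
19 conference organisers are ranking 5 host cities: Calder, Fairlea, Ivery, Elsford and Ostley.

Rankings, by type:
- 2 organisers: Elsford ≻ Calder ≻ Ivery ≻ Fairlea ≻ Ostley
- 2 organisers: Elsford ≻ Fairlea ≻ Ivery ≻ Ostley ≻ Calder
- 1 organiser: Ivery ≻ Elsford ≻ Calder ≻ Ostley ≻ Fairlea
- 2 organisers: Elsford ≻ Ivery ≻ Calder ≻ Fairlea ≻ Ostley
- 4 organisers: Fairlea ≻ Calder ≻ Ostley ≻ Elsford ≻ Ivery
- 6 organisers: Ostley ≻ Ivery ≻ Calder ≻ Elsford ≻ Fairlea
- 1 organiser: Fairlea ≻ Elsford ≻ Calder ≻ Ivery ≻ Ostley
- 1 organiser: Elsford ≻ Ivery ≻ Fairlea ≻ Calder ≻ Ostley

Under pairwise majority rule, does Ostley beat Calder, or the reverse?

Ballots ranking Ostley above Calder: 2 + 6 = 8.
Ballots ranking Calder above Ostley: 19 − 8 = 11.
Calder wins the head-to-head 11–8.

Calder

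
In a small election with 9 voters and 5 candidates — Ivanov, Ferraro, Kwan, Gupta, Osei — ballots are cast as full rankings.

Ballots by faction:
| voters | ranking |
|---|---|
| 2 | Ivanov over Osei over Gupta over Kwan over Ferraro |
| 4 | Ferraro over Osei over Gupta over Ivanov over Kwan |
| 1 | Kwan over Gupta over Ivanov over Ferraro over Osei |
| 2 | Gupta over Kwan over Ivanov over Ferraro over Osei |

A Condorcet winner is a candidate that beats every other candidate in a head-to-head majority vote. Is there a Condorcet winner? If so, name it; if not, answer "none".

none

Head-to-head results (9 voters):
Ivanov–Ferraro: Ivanov 5–4.
Ivanov vs Kwan: Ivanov, 6–3.
Ivanov–Gupta: Gupta 7–2.
Ivanov vs Osei: Ivanov wins 5–4.
Ferraro vs Kwan: Kwan, 5–4.
Ferraro–Gupta: Gupta 5–4.
Ferraro–Osei: Ferraro 7–2.
Kwan–Gupta: Gupta 8–1.
Kwan vs Osei: Osei, 6–3.
Gupta vs Osei: Osei wins 6–3.
Every candidate loses at least once (Ivanov loses to Gupta; Ferraro loses to Ivanov; Kwan loses to Ivanov; Gupta loses to Osei; Osei loses to Ivanov). The majority relation contains the cycle Ivanov → Osei → Gupta → Ivanov, so there is no Condorcet winner.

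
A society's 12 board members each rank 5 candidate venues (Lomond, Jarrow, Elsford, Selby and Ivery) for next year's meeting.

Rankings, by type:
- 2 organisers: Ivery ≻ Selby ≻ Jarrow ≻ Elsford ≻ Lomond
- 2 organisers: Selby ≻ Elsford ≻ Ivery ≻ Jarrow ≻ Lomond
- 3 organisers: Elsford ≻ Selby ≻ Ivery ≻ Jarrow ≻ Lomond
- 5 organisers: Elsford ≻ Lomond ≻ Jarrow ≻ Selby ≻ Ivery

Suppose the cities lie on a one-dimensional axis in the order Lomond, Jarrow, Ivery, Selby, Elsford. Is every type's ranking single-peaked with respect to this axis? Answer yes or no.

no

Axis positions: Lomond=1, Jarrow=2, Ivery=3, Selby=4, Elsford=5.
Type 1 (peak Ivery at position 3): ranking walks positions 3-4-2-5-1, expanding outward from the peak — single-peaked.
Type 2 (peak Selby at position 4): ranking walks positions 4-5-3-2-1, expanding outward from the peak — single-peaked.
Type 3 (peak Elsford at position 5): ranking walks positions 5-4-3-2-1, expanding outward from the peak — single-peaked.
Type 4: ranking walks positions 5-1-2-4-3; Lomond is ranked above Selby even though Selby lies between Lomond and the peak Elsford on the axis — preferences dip and rise again. Not single-peaked.
Type 4 violates single-peakedness, so the profile is not single-peaked on this axis.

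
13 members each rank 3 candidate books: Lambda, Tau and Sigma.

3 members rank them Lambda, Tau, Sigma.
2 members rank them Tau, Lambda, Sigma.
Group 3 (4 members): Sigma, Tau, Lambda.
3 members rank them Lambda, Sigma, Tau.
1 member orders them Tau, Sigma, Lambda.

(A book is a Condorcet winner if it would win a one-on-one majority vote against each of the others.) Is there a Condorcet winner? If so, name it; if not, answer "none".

none

Head-to-head results (13 members):
Lambda vs Tau: Lambda preferred on 3+3 = 6 ballots; Tau wins 7–6.
Lambda vs Sigma: 3+2+3 = 8 for Lambda, 5 for Sigma — Lambda by 8–5.
Tau vs Sigma: 6 to 7, Sigma.
Every book loses at least once (Lambda loses to Tau; Tau loses to Sigma; Sigma loses to Lambda). The majority relation contains the cycle Lambda > Sigma > Tau > Lambda, so there is no Condorcet winner.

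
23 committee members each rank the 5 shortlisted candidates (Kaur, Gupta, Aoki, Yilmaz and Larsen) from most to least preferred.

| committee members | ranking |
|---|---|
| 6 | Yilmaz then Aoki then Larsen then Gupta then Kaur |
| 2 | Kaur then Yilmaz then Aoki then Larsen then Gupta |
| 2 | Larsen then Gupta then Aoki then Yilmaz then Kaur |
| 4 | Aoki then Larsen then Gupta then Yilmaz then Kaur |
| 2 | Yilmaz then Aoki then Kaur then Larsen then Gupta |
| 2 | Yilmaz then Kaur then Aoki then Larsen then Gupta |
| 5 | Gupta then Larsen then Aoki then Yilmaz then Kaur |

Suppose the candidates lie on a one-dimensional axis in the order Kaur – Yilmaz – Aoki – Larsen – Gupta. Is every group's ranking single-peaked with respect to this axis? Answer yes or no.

yes

Axis positions: Kaur=1, Yilmaz=2, Aoki=3, Larsen=4, Gupta=5.
Group 1 (peak Yilmaz at position 2): ranking walks positions 2-3-4-5-1, expanding outward from the peak — single-peaked.
Group 2 (peak Kaur at position 1): ranking walks positions 1-2-3-4-5, expanding outward from the peak — single-peaked.
Group 3 (peak Larsen at position 4): ranking walks positions 4-5-3-2-1, expanding outward from the peak — single-peaked.
Group 4 (peak Aoki at position 3): ranking walks positions 3-4-5-2-1, expanding outward from the peak — single-peaked.
Group 5 (peak Yilmaz at position 2): ranking walks positions 2-3-1-4-5, expanding outward from the peak — single-peaked.
Group 6 (peak Yilmaz at position 2): ranking walks positions 2-1-3-4-5, expanding outward from the peak — single-peaked.
Group 7 (peak Gupta at position 5): ranking walks positions 5-4-3-2-1, expanding outward from the peak — single-peaked.
Every ranking is single-peaked on this axis.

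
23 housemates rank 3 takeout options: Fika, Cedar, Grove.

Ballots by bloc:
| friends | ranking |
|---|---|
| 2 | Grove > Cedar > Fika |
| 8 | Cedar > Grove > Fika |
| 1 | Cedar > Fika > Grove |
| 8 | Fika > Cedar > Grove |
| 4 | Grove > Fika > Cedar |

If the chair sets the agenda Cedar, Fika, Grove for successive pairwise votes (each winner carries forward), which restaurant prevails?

Round 1: Cedar vs Fika — 11–12, Fika advances.
Round 2: Fika vs Grove — 9–14, Grove advances.
The agenda winner is Grove.

Grove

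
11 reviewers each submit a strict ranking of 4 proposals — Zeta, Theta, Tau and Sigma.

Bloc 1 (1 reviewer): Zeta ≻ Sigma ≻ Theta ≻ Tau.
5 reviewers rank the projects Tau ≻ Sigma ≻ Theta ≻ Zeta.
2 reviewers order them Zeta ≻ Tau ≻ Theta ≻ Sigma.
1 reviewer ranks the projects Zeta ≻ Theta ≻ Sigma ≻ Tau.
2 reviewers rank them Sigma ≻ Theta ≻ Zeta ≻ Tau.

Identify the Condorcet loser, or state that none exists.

none

Pairwise majorities:
Zeta vs Theta: Theta wins 7–4.
Zeta vs Tau: Zeta wins 6–5.
Zeta vs Sigma: Zeta preferred on 1+2+1 = 4 ballots; Sigma wins 7–4.
Theta vs Tau: Theta preferred on 1+1+2 = 4 ballots; Tau wins 7–4.
Theta vs Sigma: 3 to 8, Sigma.
Tau vs Sigma: Tau wins 7–4.
Each project has at least one pairwise win (Zeta beats Tau; Theta beats Zeta; Tau beats Theta; Sigma beats Zeta) — no Condorcet loser.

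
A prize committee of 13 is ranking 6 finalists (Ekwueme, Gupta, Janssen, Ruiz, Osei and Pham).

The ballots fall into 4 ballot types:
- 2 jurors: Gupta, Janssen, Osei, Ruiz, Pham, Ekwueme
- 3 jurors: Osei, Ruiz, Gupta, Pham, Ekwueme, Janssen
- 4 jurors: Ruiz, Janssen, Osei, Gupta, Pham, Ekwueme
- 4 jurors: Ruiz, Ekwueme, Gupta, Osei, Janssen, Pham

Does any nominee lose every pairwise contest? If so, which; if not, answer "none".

none

Head-to-head results (13 jurors):
Ekwueme vs Gupta: Gupta, 9–4.
Ekwueme vs Janssen: Ekwueme wins 7–6.
Ekwueme vs Ruiz: Ruiz, 13–0.
Ekwueme vs Osei: Ekwueme preferred on 4 ballots; Osei wins 9–4.
Ekwueme vs Pham: Ekwueme is ranked higher on 4 ballots, Pham on 9. Pham wins 9–4.
Gupta vs Janssen: 9 to 4, Gupta.
Gupta–Ruiz: Ruiz 11–2.
Gupta vs Osei: 6 to 7, Osei.
Gupta vs Pham: 2+3+4+4 = 13 for Gupta, 0 for Pham — Gupta by 13–0.
Janssen vs Ruiz: Ruiz, 11–2.
Janssen vs Osei: 6 to 7, Osei.
Janssen vs Pham: Janssen wins 10–3.
Ruiz–Osei: Ruiz 8–5.
Ruiz–Pham: Ruiz 13–0.
Osei vs Pham: Osei, 13–0.
No nominee is winless: Ekwueme beats Janssen; Gupta beats Ekwueme; Janssen beats Pham; Ruiz beats Ekwueme; Osei beats Ekwueme; Pham beats Ekwueme. There is no Condorcet loser.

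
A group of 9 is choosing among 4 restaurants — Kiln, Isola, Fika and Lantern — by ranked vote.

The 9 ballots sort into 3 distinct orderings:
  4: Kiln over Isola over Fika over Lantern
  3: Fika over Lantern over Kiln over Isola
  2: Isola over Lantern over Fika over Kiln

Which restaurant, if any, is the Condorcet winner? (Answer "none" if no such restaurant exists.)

Check each pair by majority over 9 ballots:
Kiln–Isola: Kiln 7–2.
Kiln vs Fika: Fika wins 5–4.
Kiln vs Lantern: Lantern, 5–4.
Isola vs Fika: Isola is ranked higher on 4+2 = 6 ballots, Fika on 3. Isola wins 6–3.
Isola vs Lantern: Isola wins 6–3.
Fika–Lantern: Fika 7–2.
No restaurant is unbeaten: Kiln loses to Fika; Isola loses to Kiln; Fika loses to Isola; Lantern loses to Isola. In particular Kiln > Isola > Fika > Kiln is a majority cycle — no Condorcet winner exists.

none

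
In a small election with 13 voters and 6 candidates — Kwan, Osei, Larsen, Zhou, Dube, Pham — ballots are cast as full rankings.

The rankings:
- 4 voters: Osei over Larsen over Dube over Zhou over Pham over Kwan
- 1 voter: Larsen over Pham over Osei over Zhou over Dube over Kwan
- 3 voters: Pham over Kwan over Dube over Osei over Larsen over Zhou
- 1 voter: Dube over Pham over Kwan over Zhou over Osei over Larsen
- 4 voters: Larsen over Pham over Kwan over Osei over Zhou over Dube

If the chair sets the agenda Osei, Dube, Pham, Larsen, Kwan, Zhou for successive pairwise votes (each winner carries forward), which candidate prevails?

Larsen

Round 1: Osei vs Dube — 9–4, Osei advances.
Round 2: Osei vs Pham — 4–9, Pham advances.
Round 3: Pham vs Larsen — 4–9, Larsen advances.
Round 4: Larsen vs Kwan — 9–4, Larsen advances.
Round 5: Larsen vs Zhou — 12–1, Larsen advances.
The agenda winner is Larsen.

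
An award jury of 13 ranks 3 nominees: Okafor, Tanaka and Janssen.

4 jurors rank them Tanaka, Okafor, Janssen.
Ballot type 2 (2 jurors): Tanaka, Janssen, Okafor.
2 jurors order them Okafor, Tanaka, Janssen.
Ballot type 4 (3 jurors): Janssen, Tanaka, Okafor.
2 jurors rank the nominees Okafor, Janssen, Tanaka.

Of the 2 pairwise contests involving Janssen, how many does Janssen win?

Janssen against each rival (13 jurors):
Janssen vs Okafor: Janssen preferred on 2+3 = 5 ballots; Okafor wins 8–5.
Janssen–Tanaka: Tanaka 8–5.
Janssen beats no one; loses to Okafor, Tanaka — 0 pairwise wins.

0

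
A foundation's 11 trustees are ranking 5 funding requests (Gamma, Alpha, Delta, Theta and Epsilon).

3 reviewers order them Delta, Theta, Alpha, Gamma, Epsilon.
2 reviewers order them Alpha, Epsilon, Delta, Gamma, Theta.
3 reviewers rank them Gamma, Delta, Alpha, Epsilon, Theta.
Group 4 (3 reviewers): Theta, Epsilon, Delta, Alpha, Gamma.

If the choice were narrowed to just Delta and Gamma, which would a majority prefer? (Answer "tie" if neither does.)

Delta

Ballots ranking Delta above Gamma: 3 + 2 + 3 = 8.
Ballots ranking Gamma above Delta: 11 − 8 = 3.
Delta wins the head-to-head 8–3.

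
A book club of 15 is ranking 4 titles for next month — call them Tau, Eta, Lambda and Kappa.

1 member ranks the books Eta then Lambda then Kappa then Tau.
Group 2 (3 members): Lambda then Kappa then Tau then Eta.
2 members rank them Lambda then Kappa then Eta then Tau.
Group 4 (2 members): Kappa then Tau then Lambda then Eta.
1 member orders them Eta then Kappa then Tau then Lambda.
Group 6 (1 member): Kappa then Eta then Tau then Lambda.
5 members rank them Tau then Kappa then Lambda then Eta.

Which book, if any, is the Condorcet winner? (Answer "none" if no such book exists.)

Check each pair by majority over 15 ballots:
Tau vs Eta: 3+2+5 = 10 for Tau, 5 for Eta — Tau by 10–5.
Tau vs Lambda: 9 to 6, Tau.
Tau vs Kappa: Tau preferred on 5 ballots; Kappa wins 10–5.
Eta vs Lambda: 3 to 12, Lambda.
Eta vs Kappa: Eta preferred on 1+1 = 2 ballots; Kappa wins 13–2.
Lambda vs Kappa: Lambda is ranked higher on 1+3+2 = 6 ballots, Kappa on 9. Kappa wins 9–6.
Only Kappa has no losses; Kappa is the Condorcet winner.

Kappa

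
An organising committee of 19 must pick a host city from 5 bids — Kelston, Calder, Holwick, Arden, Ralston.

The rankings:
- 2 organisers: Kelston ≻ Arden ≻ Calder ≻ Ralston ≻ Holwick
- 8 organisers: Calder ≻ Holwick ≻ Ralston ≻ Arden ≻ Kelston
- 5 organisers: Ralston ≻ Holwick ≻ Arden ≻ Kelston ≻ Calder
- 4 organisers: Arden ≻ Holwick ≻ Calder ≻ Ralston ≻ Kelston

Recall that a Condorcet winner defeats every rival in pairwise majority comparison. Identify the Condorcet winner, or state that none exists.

none

Head-to-head results (19 organisers):
Kelston vs Calder: Kelston is ranked higher on 2+5 = 7 ballots, Calder on 12. Calder wins 12–7.
Kelston vs Holwick: 2 for Kelston, 17 for Holwick — Holwick by 17–2.
Kelston vs Arden: 2 for Kelston, 17 for Arden — Arden by 17–2.
Kelston vs Ralston: 2 to 17, Ralston.
Calder vs Holwick: Calder is ranked higher on 2+8 = 10 ballots, Holwick on 9. Calder wins 10–9.
Calder vs Arden: Calder preferred on 8 ballots; Arden wins 11–8.
Calder vs Ralston: 2+8+4 = 14 for Calder, 5 for Ralston — Calder by 14–5.
Holwick vs Arden: 13 to 6, Holwick.
Holwick vs Ralston: Holwick preferred on 8+4 = 12 ballots; Holwick wins 12–7.
Arden vs Ralston: 6 to 13, Ralston.
No city is unbeaten: Kelston loses to Calder; Calder loses to Arden; Holwick loses to Calder; Arden loses to Holwick; Ralston loses to Calder. In particular Calder → Holwick → Arden → Calder is a majority cycle — no Condorcet winner exists.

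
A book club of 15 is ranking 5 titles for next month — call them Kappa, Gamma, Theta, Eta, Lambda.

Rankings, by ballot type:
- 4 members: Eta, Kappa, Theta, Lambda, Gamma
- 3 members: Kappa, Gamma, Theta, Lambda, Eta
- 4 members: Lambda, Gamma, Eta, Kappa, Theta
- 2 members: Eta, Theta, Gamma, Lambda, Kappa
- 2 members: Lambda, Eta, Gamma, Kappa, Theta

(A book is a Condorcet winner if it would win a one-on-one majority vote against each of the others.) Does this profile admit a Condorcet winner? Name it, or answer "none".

none

Pairwise majorities:
Kappa vs Gamma: Gamma, 8–7.
Kappa vs Theta: Kappa wins 13–2.
Kappa–Eta: Eta 12–3.
Kappa vs Lambda: Lambda wins 8–7.
Gamma vs Theta: Gamma wins 9–6.
Gamma vs Eta: Eta, 8–7.
Gamma vs Lambda: Lambda wins 10–5.
Theta vs Eta: Eta wins 12–3.
Theta vs Lambda: Theta, 9–6.
Eta–Lambda: Lambda 9–6.
No book is unbeaten: Kappa loses to Gamma; Gamma loses to Eta; Theta loses to Kappa; Eta loses to Lambda; Lambda loses to Theta. In particular Kappa → Theta → Lambda → Kappa is a majority cycle — no Condorcet winner exists.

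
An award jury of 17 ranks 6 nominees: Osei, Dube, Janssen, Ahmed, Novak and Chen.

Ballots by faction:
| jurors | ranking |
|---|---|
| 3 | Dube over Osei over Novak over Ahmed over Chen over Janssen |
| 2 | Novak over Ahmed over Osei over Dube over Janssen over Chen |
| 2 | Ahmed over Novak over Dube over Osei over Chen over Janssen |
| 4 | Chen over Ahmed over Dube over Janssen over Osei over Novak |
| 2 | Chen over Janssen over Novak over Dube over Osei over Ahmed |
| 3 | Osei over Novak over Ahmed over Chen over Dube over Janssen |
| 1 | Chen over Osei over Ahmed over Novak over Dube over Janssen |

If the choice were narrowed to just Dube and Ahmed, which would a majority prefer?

Ahmed

Ballots ranking Dube above Ahmed: 3 + 2 = 5.
Ballots ranking Ahmed above Dube: 17 − 5 = 12.
Ahmed wins the head-to-head 12–5.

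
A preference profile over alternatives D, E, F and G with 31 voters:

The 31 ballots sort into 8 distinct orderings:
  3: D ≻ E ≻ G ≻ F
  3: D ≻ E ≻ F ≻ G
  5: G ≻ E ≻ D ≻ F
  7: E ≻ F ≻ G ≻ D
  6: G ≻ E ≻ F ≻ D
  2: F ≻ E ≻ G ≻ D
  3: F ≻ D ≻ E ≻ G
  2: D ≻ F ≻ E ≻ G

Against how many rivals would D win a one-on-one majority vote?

0

D against each rival (31 voters):
D vs E: D is ranked higher on 3+3+3+2 = 11 ballots, E on 20. E wins 20–11.
D–F: F 18–13.
D–G: G 20–11.
D beats no one; loses to E, F, G — 0 pairwise wins.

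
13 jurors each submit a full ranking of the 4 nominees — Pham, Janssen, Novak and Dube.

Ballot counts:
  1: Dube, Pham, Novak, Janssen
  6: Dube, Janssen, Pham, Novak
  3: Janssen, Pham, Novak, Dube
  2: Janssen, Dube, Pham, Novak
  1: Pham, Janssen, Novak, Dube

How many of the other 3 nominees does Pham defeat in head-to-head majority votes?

1

Pham against each rival (13 jurors):
Pham vs Janssen: Pham preferred on 1+1 = 2 ballots; Janssen wins 11–2.
Pham–Novak: Pham 13–0.
Pham vs Dube: 4 to 9, Dube.
Pham beats Novak; loses to Janssen, Dube — 1 pairwise win.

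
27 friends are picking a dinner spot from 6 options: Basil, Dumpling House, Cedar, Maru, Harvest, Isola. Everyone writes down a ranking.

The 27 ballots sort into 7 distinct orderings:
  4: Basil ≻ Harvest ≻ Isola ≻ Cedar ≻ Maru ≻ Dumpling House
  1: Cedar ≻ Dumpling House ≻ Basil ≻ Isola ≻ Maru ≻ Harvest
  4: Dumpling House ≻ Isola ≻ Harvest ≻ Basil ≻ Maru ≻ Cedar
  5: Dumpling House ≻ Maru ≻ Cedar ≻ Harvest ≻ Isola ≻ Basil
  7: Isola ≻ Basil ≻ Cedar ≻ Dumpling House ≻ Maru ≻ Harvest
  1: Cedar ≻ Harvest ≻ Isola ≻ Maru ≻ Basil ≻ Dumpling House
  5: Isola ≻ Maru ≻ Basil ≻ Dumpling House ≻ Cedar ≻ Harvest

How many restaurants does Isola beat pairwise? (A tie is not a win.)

Isola against each rival (27 friends):
Isola vs Basil: Isola preferred on 4+5+7+1+5 = 22 ballots; Isola wins 22–5.
Isola vs Dumpling House: 17 to 10, Isola.
Isola vs Cedar: Isola, 20–7.
Isola–Maru: Isola 22–5.
Isola vs Harvest: 1+4+7+5 = 17 for Isola, 10 for Harvest — Isola by 17–10.
Isola beats Basil, Dumpling House, Cedar, Maru, Harvest — 5 pairwise wins.

5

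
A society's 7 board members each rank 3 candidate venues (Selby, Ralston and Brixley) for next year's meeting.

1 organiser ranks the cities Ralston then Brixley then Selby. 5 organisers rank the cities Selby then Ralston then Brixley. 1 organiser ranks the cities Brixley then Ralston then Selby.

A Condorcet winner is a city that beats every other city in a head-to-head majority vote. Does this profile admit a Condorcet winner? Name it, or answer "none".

Selby

Pairwise majorities:
Selby vs Ralston: 5 to 2, Selby.
Selby vs Brixley: 5 to 2, Selby.
Ralston vs Brixley: Ralston preferred on 1+5 = 6 ballots; Ralston wins 6–1.
Only Selby has no losses; Selby is the Condorcet winner.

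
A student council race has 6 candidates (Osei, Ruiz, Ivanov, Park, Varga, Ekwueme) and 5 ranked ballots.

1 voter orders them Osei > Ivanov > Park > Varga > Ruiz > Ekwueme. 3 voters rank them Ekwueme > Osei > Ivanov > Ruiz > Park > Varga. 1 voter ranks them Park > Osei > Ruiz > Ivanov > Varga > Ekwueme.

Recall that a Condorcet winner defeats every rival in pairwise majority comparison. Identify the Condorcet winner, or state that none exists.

Check each pair by majority over 5 ballots:
Osei vs Ruiz: Osei is ranked higher on 1+3+1 = 5 ballots, Ruiz on 0. Osei wins 5–0.
Osei vs Ivanov: Osei is ranked higher on 1+3+1 = 5 ballots, Ivanov on 0. Osei wins 5–0.
Osei vs Park: 4 to 1, Osei.
Osei vs Varga: Osei is ranked higher on 1+3+1 = 5 ballots, Varga on 0. Osei wins 5–0.
Osei vs Ekwueme: Osei preferred on 1+1 = 2 ballots; Ekwueme wins 3–2.
Ruiz vs Ivanov: 1 for Ruiz, 4 for Ivanov — Ivanov by 4–1.
Ruiz vs Park: Ruiz is ranked higher on 3 ballots, Park on 2. Ruiz wins 3–2.
Ruiz vs Varga: Ruiz is ranked higher on 3+1 = 4 ballots, Varga on 1. Ruiz wins 4–1.
Ruiz vs Ekwueme: 2 to 3, Ekwueme.
Ivanov vs Park: Ivanov preferred on 1+3 = 4 ballots; Ivanov wins 4–1.
Ivanov vs Varga: 5 to 0, Ivanov.
Ivanov vs Ekwueme: 1+1 = 2 for Ivanov, 3 for Ekwueme — Ekwueme by 3–2.
Park vs Varga: 5 to 0, Park.
Park vs Ekwueme: Park preferred on 1+1 = 2 ballots; Ekwueme wins 3–2.
Varga vs Ekwueme: Varga preferred on 1+1 = 2 ballots; Ekwueme wins 3–2.
Ekwueme defeats every rival head-to-head and is the Condorcet winner.

Ekwueme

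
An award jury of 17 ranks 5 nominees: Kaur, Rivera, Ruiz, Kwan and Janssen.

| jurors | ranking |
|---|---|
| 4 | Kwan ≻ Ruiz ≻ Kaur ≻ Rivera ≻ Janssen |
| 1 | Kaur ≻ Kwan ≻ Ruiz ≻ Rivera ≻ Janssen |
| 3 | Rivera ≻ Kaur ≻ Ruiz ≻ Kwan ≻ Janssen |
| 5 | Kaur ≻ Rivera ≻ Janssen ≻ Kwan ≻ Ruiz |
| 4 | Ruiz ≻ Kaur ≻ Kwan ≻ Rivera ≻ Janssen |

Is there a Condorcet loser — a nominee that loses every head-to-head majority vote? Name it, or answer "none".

Janssen

Head-to-head results (17 jurors):
Kaur vs Rivera: Kaur is ranked higher on 4+1+5+4 = 14 ballots, Rivera on 3. Kaur wins 14–3.
Kaur vs Ruiz: Kaur is ranked higher on 1+3+5 = 9 ballots, Ruiz on 8. Kaur wins 9–8.
Kaur vs Kwan: Kaur wins 13–4.
Kaur vs Janssen: Kaur, 17–0.
Rivera vs Ruiz: Ruiz, 9–8.
Rivera vs Kwan: Rivera is ranked higher on 3+5 = 8 ballots, Kwan on 9. Kwan wins 9–8.
Rivera vs Janssen: Rivera wins 17–0.
Ruiz vs Kwan: Kwan wins 10–7.
Ruiz vs Janssen: Ruiz wins 12–5.
Kwan vs Janssen: 12 to 5, Kwan.
Janssen loses to every other nominee — it is the Condorcet loser.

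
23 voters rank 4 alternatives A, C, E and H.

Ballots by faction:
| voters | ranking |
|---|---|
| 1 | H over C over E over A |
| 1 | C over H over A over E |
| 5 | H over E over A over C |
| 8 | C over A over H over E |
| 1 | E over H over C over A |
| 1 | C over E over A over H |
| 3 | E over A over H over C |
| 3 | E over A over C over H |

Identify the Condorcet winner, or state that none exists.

Pairwise majorities:
A vs C: C wins 12–11.
A vs E: E wins 14–9.
A–H: A 15–8.
C vs E: E wins 12–11.
C–H: C 13–10.
E vs H: H wins 15–8.
No alternative is unbeaten: A loses to C; C loses to E; E loses to H; H loses to A. In particular A beats H beats E beats A is a majority cycle — no Condorcet winner exists.

none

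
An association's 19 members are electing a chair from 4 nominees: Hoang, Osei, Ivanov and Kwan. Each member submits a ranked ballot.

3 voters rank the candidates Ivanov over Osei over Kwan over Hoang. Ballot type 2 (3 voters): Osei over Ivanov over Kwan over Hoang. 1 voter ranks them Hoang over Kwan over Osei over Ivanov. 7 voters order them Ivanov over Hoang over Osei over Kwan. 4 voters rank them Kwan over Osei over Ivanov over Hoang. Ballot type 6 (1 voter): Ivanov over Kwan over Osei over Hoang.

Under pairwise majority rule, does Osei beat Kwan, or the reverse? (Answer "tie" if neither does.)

Osei

Ballots ranking Osei above Kwan: 3 + 3 + 7 = 13.
Ballots ranking Kwan above Osei: 19 − 13 = 6.
Osei wins the head-to-head 13–6.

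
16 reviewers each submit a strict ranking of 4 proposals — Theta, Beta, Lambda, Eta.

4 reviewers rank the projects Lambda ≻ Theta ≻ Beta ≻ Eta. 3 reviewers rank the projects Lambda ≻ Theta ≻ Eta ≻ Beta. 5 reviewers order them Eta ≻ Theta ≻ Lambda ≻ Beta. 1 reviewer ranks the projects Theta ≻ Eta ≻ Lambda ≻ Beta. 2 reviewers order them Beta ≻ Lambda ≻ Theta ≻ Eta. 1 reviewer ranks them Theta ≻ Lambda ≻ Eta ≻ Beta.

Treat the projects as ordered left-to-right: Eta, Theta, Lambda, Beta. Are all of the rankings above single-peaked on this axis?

Axis positions: Eta=1, Theta=2, Lambda=3, Beta=4.
Group 1 (peak Lambda at position 3): ranking walks positions 3-2-4-1, expanding outward from the peak — single-peaked.
Group 2 (peak Lambda at position 3): ranking walks positions 3-2-1-4, expanding outward from the peak — single-peaked.
Group 3 (peak Eta at position 1): ranking walks positions 1-2-3-4, expanding outward from the peak — single-peaked.
Group 4 (peak Theta at position 2): ranking walks positions 2-1-3-4, expanding outward from the peak — single-peaked.
Group 5 (peak Beta at position 4): ranking walks positions 4-3-2-1, expanding outward from the peak — single-peaked.
Group 6 (peak Theta at position 2): ranking walks positions 2-3-1-4, expanding outward from the peak — single-peaked.
Every ranking is single-peaked on this axis.

yes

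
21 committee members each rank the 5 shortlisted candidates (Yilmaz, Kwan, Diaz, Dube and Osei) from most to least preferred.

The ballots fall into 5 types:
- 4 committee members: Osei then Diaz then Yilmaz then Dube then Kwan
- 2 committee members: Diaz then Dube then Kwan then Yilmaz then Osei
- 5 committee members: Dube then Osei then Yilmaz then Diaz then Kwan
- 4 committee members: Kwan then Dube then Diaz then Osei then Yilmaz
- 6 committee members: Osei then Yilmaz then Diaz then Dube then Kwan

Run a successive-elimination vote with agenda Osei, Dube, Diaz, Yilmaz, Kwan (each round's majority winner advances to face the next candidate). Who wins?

Yilmaz

Round 1: Osei vs Dube — 10–11, Dube advances.
Round 2: Dube vs Diaz — 9–12, Diaz advances.
Round 3: Diaz vs Yilmaz — 10–11, Yilmaz advances.
Round 4: Yilmaz vs Kwan — 15–6, Yilmaz advances.
Yilmaz survives the agenda.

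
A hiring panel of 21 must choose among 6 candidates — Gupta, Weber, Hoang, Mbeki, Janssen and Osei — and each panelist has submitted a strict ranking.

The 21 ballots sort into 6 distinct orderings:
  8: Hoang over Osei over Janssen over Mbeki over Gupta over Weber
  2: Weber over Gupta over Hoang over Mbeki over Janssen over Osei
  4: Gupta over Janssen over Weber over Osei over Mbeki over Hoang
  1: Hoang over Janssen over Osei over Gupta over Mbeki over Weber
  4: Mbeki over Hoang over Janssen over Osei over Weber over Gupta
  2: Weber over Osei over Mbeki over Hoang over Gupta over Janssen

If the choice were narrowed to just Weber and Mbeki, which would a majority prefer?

Ballots ranking Weber above Mbeki: 2 + 4 + 2 = 8.
Ballots ranking Mbeki above Weber: 21 − 8 = 13.
Mbeki wins the head-to-head 13–8.

Mbeki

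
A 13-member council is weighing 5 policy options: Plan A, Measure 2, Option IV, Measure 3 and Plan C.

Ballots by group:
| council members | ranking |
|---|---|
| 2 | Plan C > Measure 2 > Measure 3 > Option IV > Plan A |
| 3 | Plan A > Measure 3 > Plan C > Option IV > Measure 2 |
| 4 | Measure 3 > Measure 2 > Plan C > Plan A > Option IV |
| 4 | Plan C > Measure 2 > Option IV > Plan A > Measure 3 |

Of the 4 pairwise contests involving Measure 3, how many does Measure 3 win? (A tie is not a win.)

3

Measure 3 against each rival (13 council members):
Measure 3 vs Plan A: 2+4 = 6 for Measure 3, 7 for Plan A — Plan A by 7–6.
Measure 3 vs Measure 2: Measure 3 is ranked higher on 3+4 = 7 ballots, Measure 2 on 6. Measure 3 wins 7–6.
Measure 3 vs Option IV: 9 to 4, Measure 3.
Measure 3 vs Plan C: Measure 3, 7–6.
Measure 3 beats Measure 2, Option IV, Plan C; loses to Plan A — 3 pairwise wins.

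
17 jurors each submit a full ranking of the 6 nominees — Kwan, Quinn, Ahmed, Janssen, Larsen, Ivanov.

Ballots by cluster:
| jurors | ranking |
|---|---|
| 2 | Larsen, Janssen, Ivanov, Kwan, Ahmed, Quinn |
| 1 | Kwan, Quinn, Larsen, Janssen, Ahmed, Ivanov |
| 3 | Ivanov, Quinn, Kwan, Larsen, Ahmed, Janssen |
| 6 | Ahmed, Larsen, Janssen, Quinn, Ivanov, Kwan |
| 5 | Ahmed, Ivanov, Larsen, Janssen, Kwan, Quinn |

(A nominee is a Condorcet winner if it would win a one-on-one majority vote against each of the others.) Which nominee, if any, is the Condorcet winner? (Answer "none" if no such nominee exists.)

Ahmed

Head-to-head results (17 jurors):
Kwan vs Quinn: Quinn, 9–8.
Kwan–Ahmed: Ahmed 11–6.
Kwan–Janssen: Janssen 13–4.
Kwan vs Larsen: Larsen, 13–4.
Kwan vs Ivanov: Ivanov, 16–1.
Quinn vs Ahmed: Ahmed, 13–4.
Quinn–Janssen: Janssen 13–4.
Quinn vs Larsen: Larsen wins 13–4.
Quinn vs Ivanov: Ivanov wins 10–7.
Ahmed vs Janssen: Ahmed, 14–3.
Ahmed vs Larsen: Ahmed, 11–6.
Ahmed vs Ivanov: Ahmed, 12–5.
Janssen–Larsen: Larsen 17–0.
Janssen vs Ivanov: Janssen wins 9–8.
Larsen–Ivanov: Larsen 9–8.
Ahmed beats each of Kwan, Quinn, Janssen, Larsen, Ivanov — Ahmed is the Condorcet winner.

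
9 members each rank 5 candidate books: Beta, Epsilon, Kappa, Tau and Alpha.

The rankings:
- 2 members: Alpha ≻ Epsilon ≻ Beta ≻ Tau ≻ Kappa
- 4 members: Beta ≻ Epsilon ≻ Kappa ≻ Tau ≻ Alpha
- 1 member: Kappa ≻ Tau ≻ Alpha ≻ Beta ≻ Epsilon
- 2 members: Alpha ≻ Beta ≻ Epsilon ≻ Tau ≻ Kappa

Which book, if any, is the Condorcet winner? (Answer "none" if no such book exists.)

Head-to-head results (9 members):
Beta vs Epsilon: 4+1+2 = 7 for Beta, 2 for Epsilon — Beta by 7–2.
Beta vs Kappa: 2+4+2 = 8 for Beta, 1 for Kappa — Beta by 8–1.
Beta vs Tau: Beta preferred on 2+4+2 = 8 ballots; Beta wins 8–1.
Beta vs Alpha: 4 to 5, Alpha.
Epsilon vs Kappa: 2+4+2 = 8 for Epsilon, 1 for Kappa — Epsilon by 8–1.
Epsilon vs Tau: Epsilon is ranked higher on 2+4+2 = 8 ballots, Tau on 1. Epsilon wins 8–1.
Epsilon vs Alpha: 4 for Epsilon, 5 for Alpha — Alpha by 5–4.
Kappa vs Tau: Kappa is ranked higher on 4+1 = 5 ballots, Tau on 4. Kappa wins 5–4.
Kappa vs Alpha: Kappa preferred on 4+1 = 5 ballots; Kappa wins 5–4.
Tau vs Alpha: 4+1 = 5 for Tau, 4 for Alpha — Tau by 5–4.
Every book loses at least once (Beta loses to Alpha; Epsilon loses to Beta; Kappa loses to Beta; Tau loses to Beta; Alpha loses to Kappa). The majority relation contains the cycle Beta > Kappa > Alpha > Beta, so there is no Condorcet winner.

none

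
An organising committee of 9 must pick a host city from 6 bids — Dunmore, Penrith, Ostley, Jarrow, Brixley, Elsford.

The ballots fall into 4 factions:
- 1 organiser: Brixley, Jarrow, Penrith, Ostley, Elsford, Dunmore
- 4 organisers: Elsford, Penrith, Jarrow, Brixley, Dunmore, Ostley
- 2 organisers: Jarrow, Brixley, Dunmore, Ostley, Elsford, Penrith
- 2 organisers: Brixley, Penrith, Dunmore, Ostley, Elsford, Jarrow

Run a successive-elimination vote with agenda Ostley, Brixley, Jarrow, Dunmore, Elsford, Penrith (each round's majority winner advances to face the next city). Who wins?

Elsford

Round 1: Ostley vs Brixley — 0–9, Brixley advances.
Round 2: Brixley vs Jarrow — 3–6, Jarrow advances.
Round 3: Jarrow vs Dunmore — 7–2, Jarrow advances.
Round 4: Jarrow vs Elsford — 3–6, Elsford advances.
Round 5: Elsford vs Penrith — 6–3, Elsford advances.
Elsford survives the agenda.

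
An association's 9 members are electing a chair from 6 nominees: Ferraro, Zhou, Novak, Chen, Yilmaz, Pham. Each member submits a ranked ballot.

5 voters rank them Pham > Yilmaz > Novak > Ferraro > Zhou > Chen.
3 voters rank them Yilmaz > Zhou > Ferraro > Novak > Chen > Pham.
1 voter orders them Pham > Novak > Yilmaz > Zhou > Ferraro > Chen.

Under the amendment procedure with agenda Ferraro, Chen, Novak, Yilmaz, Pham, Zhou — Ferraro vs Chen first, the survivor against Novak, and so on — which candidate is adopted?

Pham

Round 1: Ferraro vs Chen — 9–0, Ferraro advances.
Round 2: Ferraro vs Novak — 3–6, Novak advances.
Round 3: Novak vs Yilmaz — 1–8, Yilmaz advances.
Round 4: Yilmaz vs Pham — 3–6, Pham advances.
Round 5: Pham vs Zhou — 6–3, Pham advances.
The agenda winner is Pham.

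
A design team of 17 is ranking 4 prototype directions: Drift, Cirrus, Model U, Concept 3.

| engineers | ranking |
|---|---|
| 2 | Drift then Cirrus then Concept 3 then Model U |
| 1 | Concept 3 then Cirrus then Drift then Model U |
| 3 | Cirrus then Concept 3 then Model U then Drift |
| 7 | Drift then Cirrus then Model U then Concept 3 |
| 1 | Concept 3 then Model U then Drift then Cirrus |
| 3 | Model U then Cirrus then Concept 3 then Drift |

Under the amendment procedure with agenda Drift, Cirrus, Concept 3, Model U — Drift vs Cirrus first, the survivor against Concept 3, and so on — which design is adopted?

Round 1: Drift vs Cirrus — 10–7, Drift advances.
Round 2: Drift vs Concept 3 — 9–8, Drift advances.
Round 3: Drift vs Model U — 10–7, Drift advances.
Drift survives the agenda.

Drift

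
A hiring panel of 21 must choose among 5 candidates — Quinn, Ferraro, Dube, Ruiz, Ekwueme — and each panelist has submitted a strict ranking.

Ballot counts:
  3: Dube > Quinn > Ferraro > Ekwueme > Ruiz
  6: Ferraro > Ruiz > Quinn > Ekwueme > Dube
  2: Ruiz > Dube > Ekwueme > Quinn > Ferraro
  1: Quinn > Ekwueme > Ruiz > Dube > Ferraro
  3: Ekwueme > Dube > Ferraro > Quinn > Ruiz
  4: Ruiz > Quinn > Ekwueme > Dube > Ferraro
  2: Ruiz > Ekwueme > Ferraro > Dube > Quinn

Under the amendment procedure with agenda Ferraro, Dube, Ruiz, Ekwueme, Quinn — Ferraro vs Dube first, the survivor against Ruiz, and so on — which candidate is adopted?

Ruiz

Round 1: Ferraro vs Dube — 8–13, Dube advances.
Round 2: Dube vs Ruiz — 6–15, Ruiz advances.
Round 3: Ruiz vs Ekwueme — 14–7, Ruiz advances.
Round 4: Ruiz vs Quinn — 14–7, Ruiz advances.
Ruiz survives the agenda.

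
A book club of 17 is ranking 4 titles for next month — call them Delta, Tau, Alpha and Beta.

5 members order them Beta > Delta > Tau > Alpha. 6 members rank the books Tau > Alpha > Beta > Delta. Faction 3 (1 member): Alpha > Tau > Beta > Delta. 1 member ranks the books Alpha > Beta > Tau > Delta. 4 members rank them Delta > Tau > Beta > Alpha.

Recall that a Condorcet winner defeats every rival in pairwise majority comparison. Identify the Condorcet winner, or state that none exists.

none

Check each pair by majority over 17 ballots:
Delta–Tau: Delta 9–8.
Delta–Alpha: Delta 9–8.
Delta vs Beta: Beta wins 13–4.
Tau vs Alpha: Tau, 15–2.
Tau vs Beta: Tau wins 11–6.
Alpha–Beta: Beta 9–8.
Every book loses at least once (Delta loses to Beta; Tau loses to Delta; Alpha loses to Delta; Beta loses to Tau). The majority relation contains the cycle Delta beats Tau beats Beta beats Delta, so there is no Condorcet winner.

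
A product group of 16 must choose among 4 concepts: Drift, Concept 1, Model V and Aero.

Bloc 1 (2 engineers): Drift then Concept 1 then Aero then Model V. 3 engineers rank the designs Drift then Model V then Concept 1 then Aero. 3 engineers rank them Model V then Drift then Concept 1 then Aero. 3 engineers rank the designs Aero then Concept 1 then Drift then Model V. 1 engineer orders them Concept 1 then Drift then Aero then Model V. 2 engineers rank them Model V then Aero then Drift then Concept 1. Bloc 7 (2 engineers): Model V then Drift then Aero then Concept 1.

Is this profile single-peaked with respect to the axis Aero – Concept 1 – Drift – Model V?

no

Axis positions: Aero=1, Concept 1=2, Drift=3, Model V=4.
Bloc 1 (peak Drift at position 3): ranking walks positions 3-2-1-4, expanding outward from the peak — single-peaked.
Bloc 2 (peak Drift at position 3): ranking walks positions 3-4-2-1, expanding outward from the peak — single-peaked.
Bloc 3 (peak Model V at position 4): ranking walks positions 4-3-2-1, expanding outward from the peak — single-peaked.
Bloc 4 (peak Aero at position 1): ranking walks positions 1-2-3-4, expanding outward from the peak — single-peaked.
Bloc 5 (peak Concept 1 at position 2): ranking walks positions 2-3-1-4, expanding outward from the peak — single-peaked.
Bloc 6: ranking walks positions 4-1-3-2; Aero is ranked above Drift even though Drift lies between Aero and the peak Model V on the axis — preferences dip and rise again. Not single-peaked.
Bloc 7: ranking walks positions 4-3-1-2; Aero is ranked above Concept 1 even though Concept 1 lies between Aero and the peak Model V on the axis — preferences dip and rise again. Not single-peaked.
Bloc 6 violates single-peakedness, so the profile is not single-peaked on this axis.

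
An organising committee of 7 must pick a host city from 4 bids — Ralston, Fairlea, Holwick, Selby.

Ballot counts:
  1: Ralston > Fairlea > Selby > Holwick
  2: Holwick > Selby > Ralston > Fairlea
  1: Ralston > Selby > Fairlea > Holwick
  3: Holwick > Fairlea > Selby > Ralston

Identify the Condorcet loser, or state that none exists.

Head-to-head results (7 organisers):
Ralston vs Fairlea: 4 to 3, Ralston.
Ralston vs Holwick: Ralston preferred on 1+1 = 2 ballots; Holwick wins 5–2.
Ralston–Selby: Selby 5–2.
Fairlea vs Holwick: Fairlea is ranked higher on 1+1 = 2 ballots, Holwick on 5. Holwick wins 5–2.
Fairlea vs Selby: 1+3 = 4 for Fairlea, 3 for Selby — Fairlea by 4–3.
Holwick vs Selby: 2+3 = 5 for Holwick, 2 for Selby — Holwick by 5–2.
No city is winless: Ralston beats Fairlea; Fairlea beats Selby; Holwick beats Ralston; Selby beats Ralston. There is no Condorcet loser.

none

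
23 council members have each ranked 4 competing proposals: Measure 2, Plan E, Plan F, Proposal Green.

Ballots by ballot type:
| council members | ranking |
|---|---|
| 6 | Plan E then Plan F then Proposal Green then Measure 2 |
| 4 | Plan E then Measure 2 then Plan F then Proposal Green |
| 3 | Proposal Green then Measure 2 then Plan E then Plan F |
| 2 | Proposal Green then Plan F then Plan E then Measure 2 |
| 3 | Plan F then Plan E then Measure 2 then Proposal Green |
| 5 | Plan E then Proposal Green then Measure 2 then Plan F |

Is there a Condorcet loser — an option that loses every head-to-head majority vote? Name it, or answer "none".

none

Pairwise majorities:
Measure 2 vs Plan E: Measure 2 preferred on 3 ballots; Plan E wins 20–3.
Measure 2 vs Plan F: Measure 2 is ranked higher on 4+3+5 = 12 ballots, Plan F on 11. Measure 2 wins 12–11.
Measure 2 vs Proposal Green: Measure 2 preferred on 4+3 = 7 ballots; Proposal Green wins 16–7.
Plan E vs Plan F: Plan E is ranked higher on 6+4+3+5 = 18 ballots, Plan F on 5. Plan E wins 18–5.
Plan E vs Proposal Green: Plan E preferred on 6+4+3+5 = 18 ballots; Plan E wins 18–5.
Plan F vs Proposal Green: Plan F wins 13–10.
Each option has at least one pairwise win (Measure 2 beats Plan F; Plan E beats Measure 2; Plan F beats Proposal Green; Proposal Green beats Measure 2) — no Condorcet loser.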